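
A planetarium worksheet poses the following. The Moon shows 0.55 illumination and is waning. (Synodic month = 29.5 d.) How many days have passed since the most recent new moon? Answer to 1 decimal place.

21.7 days

From f = (1 − cos θ)/2: cos θ = 1 − 2×0.55 = -0.100; arccos → 95.7°.
Waning ⇒ past full, so θ = 360° − 95.7° = 264.3°.
At 360°/29.5 d per day, 264.3° corresponds to 21.65 days.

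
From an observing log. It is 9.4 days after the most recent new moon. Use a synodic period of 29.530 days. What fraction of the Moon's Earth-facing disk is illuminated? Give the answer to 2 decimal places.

Elongation θ = 360° × 9.4/29.530 ≈ 114.6°.
cos 114.6° = (-0.416), so f = (1 − (-0.416))/2 = 0.708.

0.71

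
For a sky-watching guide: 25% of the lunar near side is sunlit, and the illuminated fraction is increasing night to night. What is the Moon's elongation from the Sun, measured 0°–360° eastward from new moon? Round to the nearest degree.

60°

cos θ = 1 − 2f = 0.500, giving a principal value of 60.0°.
The Moon is waxing (0°–180°), so θ = 60.0° directly.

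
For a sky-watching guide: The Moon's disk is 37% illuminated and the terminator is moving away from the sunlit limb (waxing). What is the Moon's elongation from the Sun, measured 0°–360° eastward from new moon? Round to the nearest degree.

75°

cos θ = 1 − 2f = 0.260, giving a principal value of 74.9°.
The Moon is waxing (0°–180°), so θ = 74.9° directly.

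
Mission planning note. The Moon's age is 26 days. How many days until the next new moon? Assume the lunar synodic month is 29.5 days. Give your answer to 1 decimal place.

The next new moon completes the synodic month: 29.5 − 26 = 3.500 days.

3.5 days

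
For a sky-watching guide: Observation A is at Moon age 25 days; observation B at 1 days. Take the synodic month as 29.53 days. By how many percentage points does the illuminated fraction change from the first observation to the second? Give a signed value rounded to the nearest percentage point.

First observation: θ = 360°·25/29.53 = 304.8°, so f = 0.215.
Second observation: θ = 12.2°, f = 0.011.
Δf = 0.011 − 0.215 = -0.204, i.e. -20 pp.

-20 percentage points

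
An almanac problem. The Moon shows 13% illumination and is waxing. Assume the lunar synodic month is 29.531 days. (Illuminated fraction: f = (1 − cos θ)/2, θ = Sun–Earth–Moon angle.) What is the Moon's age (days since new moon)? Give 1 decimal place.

3.5 days

Invert f = (1 − cos θ)/2 to get cos θ = 1 − 2(0.13) = 0.740, hence θ₀ = arccos 0.740 = 42.3°.
Before full moon the principal value applies: θ = 42.3°.
That fraction of the synodic month is 42.3/360 × 29.531 d ≈ 3.47 d.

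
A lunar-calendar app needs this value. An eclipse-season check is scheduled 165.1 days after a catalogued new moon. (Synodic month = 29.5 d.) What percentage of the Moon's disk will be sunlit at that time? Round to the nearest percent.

91%

165.1 d spans 5 complete synodic months (5 × 29.5 = 147.50 d) plus 17.60 d.
Phase angle: θ = 360°·(17.60 d)/(29.5 d) = 214.8°.
cos 214.8° = (-0.821), so f = (1 − (-0.821))/2 = 0.911, so 91%.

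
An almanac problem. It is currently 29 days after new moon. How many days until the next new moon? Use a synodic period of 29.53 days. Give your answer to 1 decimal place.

One full lunation from the last new moon is 29.53 d; remaining = 29.53 − 29 = 0.530 d.

0.5 days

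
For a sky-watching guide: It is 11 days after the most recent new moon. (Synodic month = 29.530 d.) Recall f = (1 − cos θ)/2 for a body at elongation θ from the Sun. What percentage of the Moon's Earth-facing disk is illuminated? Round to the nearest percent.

85%

Elongation θ = 360° × 11/29.530 ≈ 134.1°.
cos 134.1° = (-0.696), so f = (1 − (-0.696))/2 = 0.848, so 85%.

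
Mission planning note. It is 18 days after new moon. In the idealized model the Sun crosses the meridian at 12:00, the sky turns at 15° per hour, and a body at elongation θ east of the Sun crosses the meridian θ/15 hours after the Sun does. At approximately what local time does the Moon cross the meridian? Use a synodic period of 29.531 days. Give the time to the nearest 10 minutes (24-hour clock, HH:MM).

Elongation θ = 360° × 18/29.531 ≈ 219.4°.
The Moon trails the Sun by θ/15 = 219.4/15 ≈ 14.63 hours.
12:00 + 14.629 h ≈ 02:38 → 02:40 to the nearest ten minutes.

02:40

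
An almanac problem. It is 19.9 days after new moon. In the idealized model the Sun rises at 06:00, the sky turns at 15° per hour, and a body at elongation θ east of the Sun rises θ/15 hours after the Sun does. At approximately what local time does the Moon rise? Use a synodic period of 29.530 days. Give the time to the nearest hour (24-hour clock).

22:00

Phase angle: θ = 360°·(19.9 d)/(29.530 d) = 242.6°.
At 15° of sky rotation per hour, 242.6° corresponds to a 16.17 h lag.
06:00 + 16.17 h ≈ 22:10 → 22:00 to the nearest hour.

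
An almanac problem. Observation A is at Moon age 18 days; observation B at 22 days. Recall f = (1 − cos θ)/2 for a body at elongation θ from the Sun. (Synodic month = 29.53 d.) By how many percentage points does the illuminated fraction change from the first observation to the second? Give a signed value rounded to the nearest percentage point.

First observation: θ = 360°·18/29.53 = 219.4°, so f = 0.886.
Second observation: θ = 268.2°, f = 0.516.
Δf = 0.516 − 0.886 = -0.370, i.e. -37 pp.

-37 pp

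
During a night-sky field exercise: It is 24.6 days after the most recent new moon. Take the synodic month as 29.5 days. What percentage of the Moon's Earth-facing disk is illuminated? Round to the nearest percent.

25%

The Moon has covered 24.6/29.5 of its cycle, so θ ≈ 360° × 24.6/29.5 = 300.2°.
cos 300.2° = 0.503, so f = (1 − 0.503)/2 = 0.248, so 25%.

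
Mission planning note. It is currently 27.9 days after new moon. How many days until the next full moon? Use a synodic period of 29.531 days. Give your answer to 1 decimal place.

16.4 days

Full moon occurs at elongation 180°, i.e. at age 29.531 × 180/360 = 14.765 d.
This lunation's full moon (14.765 d) has passed, so add one period: 44.296 − 27.9 = 16.396 days.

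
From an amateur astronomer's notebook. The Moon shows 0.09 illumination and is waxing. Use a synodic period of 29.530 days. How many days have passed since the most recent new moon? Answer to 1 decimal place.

From f = (1 − cos θ)/2: cos θ = 1 − 2×0.09 = 0.820; arccos → 34.9°.
The Moon is waxing (0°–180°), so θ = 34.9° directly.
That fraction of the synodic month is 34.9/360 × 29.530 d ≈ 2.86 d.

2.9 days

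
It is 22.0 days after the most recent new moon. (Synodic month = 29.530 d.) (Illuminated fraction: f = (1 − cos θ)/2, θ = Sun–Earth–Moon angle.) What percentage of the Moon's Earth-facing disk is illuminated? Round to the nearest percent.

Elongation θ = 360° × 22.0/29.530 ≈ 268.2°.
With cos θ = (-0.031), the lit fraction is (1 − (-0.031))/2 ≈ 0.516, so 52%.

52%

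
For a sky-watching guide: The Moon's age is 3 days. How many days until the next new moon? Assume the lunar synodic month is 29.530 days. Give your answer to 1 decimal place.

The next new moon completes the synodic month: 29.530 − 3 = 26.530 days.

26.5 days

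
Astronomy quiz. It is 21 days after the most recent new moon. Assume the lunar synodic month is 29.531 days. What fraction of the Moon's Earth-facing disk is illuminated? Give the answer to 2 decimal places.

Elongation θ = 360° × 21/29.531 ≈ 256.0°.
Illuminated fraction = (1 − cos 256.0°)/2 = (1 − (-0.242))/2 ≈ 0.621.

0.62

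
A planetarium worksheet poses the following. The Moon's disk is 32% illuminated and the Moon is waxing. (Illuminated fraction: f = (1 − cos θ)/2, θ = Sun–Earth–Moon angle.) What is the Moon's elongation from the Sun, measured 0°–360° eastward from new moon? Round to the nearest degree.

Invert f = (1 − cos θ)/2 to get cos θ = 1 − 2(0.32) = 0.360, hence θ₀ = arccos 0.360 = 68.9°.
Before full moon the principal value applies: θ = 68.9°.

69°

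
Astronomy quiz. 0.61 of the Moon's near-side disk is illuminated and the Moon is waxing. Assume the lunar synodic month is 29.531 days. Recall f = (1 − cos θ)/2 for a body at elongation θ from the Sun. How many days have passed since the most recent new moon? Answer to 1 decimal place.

cos θ = 1 − 2f = -0.220, giving a principal value of 102.7°.
The Moon is waxing (0°–180°), so θ = 102.7° directly.
Age = 29.531 × 102.7°/360° ≈ 8.43 days.

8.4 days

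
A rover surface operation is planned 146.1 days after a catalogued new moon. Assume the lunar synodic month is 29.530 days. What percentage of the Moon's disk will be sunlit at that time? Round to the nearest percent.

146.1 d spans 4 complete synodic months (4 × 29.530 = 118.12 d) plus 27.98 d.
Elongation θ = 360° × 27.98/29.530 ≈ 341.1°.
Illuminated fraction = (1 − cos 341.1°)/2 = (1 − 0.946)/2 ≈ 0.027, so 3%.

3%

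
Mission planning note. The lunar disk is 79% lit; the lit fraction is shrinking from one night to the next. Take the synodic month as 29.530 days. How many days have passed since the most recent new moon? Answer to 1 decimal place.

cos θ = 1 − 2f = -0.580, giving a principal value of 125.5°.
Since the Moon is past full (waning), take the reflex angle: θ = 360° − 125.5° = 234.5°.
At 360°/29.530 d per day, 234.5° corresponds to 19.24 days.

19.2 days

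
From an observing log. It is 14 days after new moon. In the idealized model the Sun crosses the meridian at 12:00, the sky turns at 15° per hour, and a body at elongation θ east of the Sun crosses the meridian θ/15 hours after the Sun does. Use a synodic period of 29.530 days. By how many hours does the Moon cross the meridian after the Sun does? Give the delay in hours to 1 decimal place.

11.4 h

Phase angle: θ = 360°·(14 d)/(29.530 d) = 170.7°.
Delay after the Sun = 170.7° / (15°/h) ≈ 11.38 h.
So the Moon crosses the meridian 11.38 h after the Sun.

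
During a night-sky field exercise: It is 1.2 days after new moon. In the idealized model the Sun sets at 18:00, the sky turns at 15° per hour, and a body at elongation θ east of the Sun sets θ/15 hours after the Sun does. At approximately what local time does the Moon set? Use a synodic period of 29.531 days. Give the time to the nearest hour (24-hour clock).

Phase angle: θ = 360°·(1.2 d)/(29.531 d) = 14.6°.
The Moon trails the Sun by θ/15 = 14.6/15 ≈ 0.98 hours.
18:00 + 0.98 h ≈ 18:59 → 19:00 to the nearest hour.

19:00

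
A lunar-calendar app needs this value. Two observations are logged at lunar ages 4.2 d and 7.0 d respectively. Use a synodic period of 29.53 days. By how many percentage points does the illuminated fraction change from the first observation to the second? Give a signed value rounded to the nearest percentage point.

+27 percentage points

First observation: θ = 360°·4.2/29.53 = 51.2°, so f = 0.187.
Second observation: θ = 85.3°, f = 0.459.
Δf = 0.459 − 0.187 = +0.273, i.e. +27 pp.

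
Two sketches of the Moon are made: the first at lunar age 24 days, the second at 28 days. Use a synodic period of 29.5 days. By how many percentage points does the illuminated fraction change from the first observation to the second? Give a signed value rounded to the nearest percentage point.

First observation: θ = 360°·24/29.5 = 292.9°, so f = 0.306.
Second observation: θ = 341.7°, f = 0.025.
Δf = 0.025 − 0.306 = -0.280, i.e. -28 pp.

-28 percentage points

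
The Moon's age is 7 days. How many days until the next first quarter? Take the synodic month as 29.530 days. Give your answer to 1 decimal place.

First quarter is 0.25 of the way through the cycle: age 0.25 × 29.530 = 7.383 d.
So 0.383 days remain (7.383 − 7).

0.4 days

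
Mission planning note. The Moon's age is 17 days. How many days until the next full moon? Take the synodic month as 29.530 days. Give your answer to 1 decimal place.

Full moon occurs at elongation 180°, i.e. at age 29.530 × 180/360 = 14.765 d.
Already past this cycle's full moon; the next is at 14.765 + 29.530 = 44.295 d, so 44.295 − 17 = 27.295 days.

27.3 days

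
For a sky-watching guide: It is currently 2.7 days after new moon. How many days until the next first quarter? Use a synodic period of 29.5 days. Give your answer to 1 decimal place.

4.7 days

First quarter occurs at elongation 90°, i.e. at age 29.5 × 90/360 = 7.375 d.
So 4.675 days remain (7.375 − 2.7).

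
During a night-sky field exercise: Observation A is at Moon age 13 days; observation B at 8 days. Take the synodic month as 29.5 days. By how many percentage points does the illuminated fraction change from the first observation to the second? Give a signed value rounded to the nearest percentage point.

-40 pp

First observation: θ = 360°·13/29.5 = 158.6°, so f = 0.966.
Second observation: θ = 97.6°, f = 0.566.
Δf = 0.566 − 0.966 = -0.399, i.e. -40 pp.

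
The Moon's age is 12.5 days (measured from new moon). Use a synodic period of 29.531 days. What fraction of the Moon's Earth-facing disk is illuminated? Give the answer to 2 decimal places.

0.94

Phase angle: θ = 360°·(12.5 d)/(29.531 d) = 152.4°.
cos 152.4° = (-0.886), so f = (1 − (-0.886))/2 = 0.943.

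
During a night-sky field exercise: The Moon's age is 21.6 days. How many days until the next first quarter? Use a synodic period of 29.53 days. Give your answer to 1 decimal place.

15.3 days

First quarter occurs at elongation 90°, i.e. at age 29.53 × 90/360 = 7.383 d.
Already past this cycle's first quarter; the next is at 7.383 + 29.53 = 36.913 d, so 36.913 − 21.6 = 15.312 days.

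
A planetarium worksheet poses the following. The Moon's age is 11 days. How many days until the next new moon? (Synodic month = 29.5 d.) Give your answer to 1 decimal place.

The next new moon completes the synodic month: 29.5 − 11 = 18.500 days.

18.5 days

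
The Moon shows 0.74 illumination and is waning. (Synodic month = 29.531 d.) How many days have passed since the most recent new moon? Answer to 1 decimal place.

19.8 days

Invert f = (1 − cos θ)/2 to get cos θ = 1 − 2(0.74) = -0.480, hence θ₀ = arccos -0.480 = 118.7°.
Since the Moon is past full (waning), take the reflex angle: θ = 360° − 118.7° = 241.3°.
That fraction of the synodic month is 241.3/360 × 29.531 d ≈ 19.80 d.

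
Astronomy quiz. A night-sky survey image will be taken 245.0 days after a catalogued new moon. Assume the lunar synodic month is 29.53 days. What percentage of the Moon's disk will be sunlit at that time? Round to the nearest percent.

245.0/29.53 = 8.297 lunations, so 8 complete cycles and 8.76 d into the next.
Elongation θ = 360° × 8.76/29.53 ≈ 106.8°.
cos 106.8° = (-0.289), so f = (1 − (-0.289))/2 = 0.644, so 64%.

64%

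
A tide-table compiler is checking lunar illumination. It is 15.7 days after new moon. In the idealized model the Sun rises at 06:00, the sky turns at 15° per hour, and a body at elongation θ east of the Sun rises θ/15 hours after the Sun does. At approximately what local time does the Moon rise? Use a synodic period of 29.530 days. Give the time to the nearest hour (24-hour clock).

The Moon has covered 15.7/29.530 of its cycle, so θ ≈ 360° × 15.7/29.530 = 191.4°.
At 15° of sky rotation per hour, 191.4° corresponds to a 12.76 h lag.
06:00 + 12.76 h ≈ 18:46 → 19:00 to the nearest hour.

19:00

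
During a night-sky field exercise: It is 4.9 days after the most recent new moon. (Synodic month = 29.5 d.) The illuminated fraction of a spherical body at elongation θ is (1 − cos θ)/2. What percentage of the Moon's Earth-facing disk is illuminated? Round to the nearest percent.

25%

The Moon has covered 4.9/29.5 of its cycle, so θ ≈ 360° × 4.9/29.5 = 59.8°.
cos 59.8° = 0.503, so f = (1 − 0.503)/2 = 0.248, so 25%.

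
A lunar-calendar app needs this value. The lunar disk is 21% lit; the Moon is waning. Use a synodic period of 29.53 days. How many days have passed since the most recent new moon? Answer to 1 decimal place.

From f = (1 − cos θ)/2: cos θ = 1 − 2×0.21 = 0.580; arccos → 54.5°.
A waning Moon lies in 180°–360°, so θ = 360° − 54.5° = 305.5°.
That fraction of the synodic month is 305.5/360 × 29.53 d ≈ 25.06 d.

25.1 days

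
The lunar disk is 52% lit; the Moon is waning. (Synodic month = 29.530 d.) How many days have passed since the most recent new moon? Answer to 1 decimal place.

22.0 days

From f = (1 − cos θ)/2: cos θ = 1 − 2×0.52 = -0.040; arccos → 92.3°.
Waning ⇒ past full, so θ = 360° − 92.3° = 267.7°.
Age = 29.530 × 267.7°/360° ≈ 21.96 days.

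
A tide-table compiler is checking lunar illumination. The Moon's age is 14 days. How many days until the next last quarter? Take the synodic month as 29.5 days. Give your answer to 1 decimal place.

Last quarter is 0.75 of the way through the cycle: age 0.75 × 29.5 = 22.125 d.
So 8.125 days remain (22.125 − 14).

8.1 days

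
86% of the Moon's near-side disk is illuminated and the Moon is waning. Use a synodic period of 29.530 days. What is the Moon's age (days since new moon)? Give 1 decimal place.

18.4 days

From f = (1 − cos θ)/2: cos θ = 1 − 2×0.86 = -0.720; arccos → 136.1°.
Waning ⇒ past full, so θ = 360° − 136.1° = 223.9°.
That fraction of the synodic month is 223.9/360 × 29.530 d ≈ 18.37 d.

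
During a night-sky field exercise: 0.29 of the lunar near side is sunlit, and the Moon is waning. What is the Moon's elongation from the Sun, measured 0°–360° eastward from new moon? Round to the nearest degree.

cos θ = 1 − 2f = 0.420, giving a principal value of 65.2°.
Since the Moon is past full (waning), take the reflex angle: θ = 360° − 65.2° = 294.8°.

295°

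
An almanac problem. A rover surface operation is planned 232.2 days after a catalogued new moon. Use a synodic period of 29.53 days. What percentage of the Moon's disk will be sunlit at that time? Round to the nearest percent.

Reduce mod P: 232.2 − 7×29.53 = 25.49 d into the current lunation.
The Moon has covered 25.49/29.53 of its cycle, so θ ≈ 360° × 25.49/29.53 = 310.7°.
cos 310.7° = 0.653, so f = (1 − 0.653)/2 = 0.174, so 17%.

17%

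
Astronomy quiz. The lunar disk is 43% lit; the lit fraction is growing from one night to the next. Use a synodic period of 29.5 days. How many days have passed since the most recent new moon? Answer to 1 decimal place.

6.7 days

Invert f = (1 − cos θ)/2 to get cos θ = 1 − 2(0.43) = 0.140, hence θ₀ = arccos 0.140 = 82.0°.
Waxing ⇒ before full, so θ = 82.0°.
Age = 29.5 × 82.0°/360° ≈ 6.72 days.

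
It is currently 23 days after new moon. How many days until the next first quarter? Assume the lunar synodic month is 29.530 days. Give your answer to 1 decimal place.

13.9 days

First quarter is 0.25 of the way through the cycle: age 0.25 × 29.530 = 7.383 d.
This lunation's first quarter (7.383 d) has passed, so add one period: 36.913 − 23 = 13.913 days.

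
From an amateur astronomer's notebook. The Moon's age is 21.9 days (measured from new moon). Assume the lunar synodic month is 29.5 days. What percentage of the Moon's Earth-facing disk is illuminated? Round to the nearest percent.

52%

Phase angle: θ = 360°·(21.9 d)/(29.5 d) = 267.3°.
With cos θ = (-0.048), the lit fraction is (1 − (-0.048))/2 ≈ 0.524, so 52%.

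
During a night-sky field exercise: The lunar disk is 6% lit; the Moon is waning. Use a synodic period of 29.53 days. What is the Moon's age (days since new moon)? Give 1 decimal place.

27.2 days

From f = (1 − cos θ)/2: cos θ = 1 − 2×0.06 = 0.880; arccos → 28.4°.
Since the Moon is past full (waning), take the reflex angle: θ = 360° − 28.4° = 331.6°.
That fraction of the synodic month is 331.6/360 × 29.53 d ≈ 27.20 d.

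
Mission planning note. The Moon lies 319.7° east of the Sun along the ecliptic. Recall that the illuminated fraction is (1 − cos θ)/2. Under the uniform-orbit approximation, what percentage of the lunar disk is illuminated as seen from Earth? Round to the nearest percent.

12%

f = (1 − cos 319.7°)/2 = (1 − 0.763)/2 ≈ 0.119, i.e. 12%.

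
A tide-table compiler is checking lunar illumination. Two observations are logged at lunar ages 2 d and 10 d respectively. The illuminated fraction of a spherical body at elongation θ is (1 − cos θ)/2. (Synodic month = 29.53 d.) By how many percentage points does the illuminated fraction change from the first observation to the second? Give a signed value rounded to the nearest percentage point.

+72 pp

First observation: θ = 360°·2/29.53 = 24.4°, so f = 0.045.
Second observation: θ = 121.9°, f = 0.764.
Δf = 0.764 − 0.045 = +0.720, i.e. +72 pp.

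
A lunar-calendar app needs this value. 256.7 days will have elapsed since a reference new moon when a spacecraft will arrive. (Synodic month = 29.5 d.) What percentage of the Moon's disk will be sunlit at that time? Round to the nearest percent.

65%

256.7 d spans 8 complete synodic months (8 × 29.5 = 236.00 d) plus 20.70 d.
Elongation θ = 360° × 20.70/29.5 ≈ 252.6°.
cos 252.6° = (-0.299), so f = (1 − (-0.299))/2 = 0.649, so 65%.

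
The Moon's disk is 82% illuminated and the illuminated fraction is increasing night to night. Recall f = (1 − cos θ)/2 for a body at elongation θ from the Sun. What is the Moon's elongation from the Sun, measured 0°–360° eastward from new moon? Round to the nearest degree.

130°

cos θ = 1 − 2f = -0.640, giving a principal value of 129.8°.
The Moon is waxing (0°–180°), so θ = 129.8° directly.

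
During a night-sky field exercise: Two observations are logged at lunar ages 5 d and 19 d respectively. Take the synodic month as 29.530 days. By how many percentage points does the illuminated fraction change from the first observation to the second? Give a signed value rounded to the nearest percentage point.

+55 percentage points

First observation: θ = 360°·5/29.530 = 61.0°, so f = 0.257.
Second observation: θ = 231.6°, f = 0.810.
Δf = 0.810 − 0.257 = +0.553, i.e. +55 pp.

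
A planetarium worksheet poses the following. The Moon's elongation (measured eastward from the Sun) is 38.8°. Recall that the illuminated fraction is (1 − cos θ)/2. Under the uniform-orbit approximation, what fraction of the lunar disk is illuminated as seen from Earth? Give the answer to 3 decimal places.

f = (1 − cos 38.8°)/2 = (1 − 0.779)/2 ≈ 0.110.

0.110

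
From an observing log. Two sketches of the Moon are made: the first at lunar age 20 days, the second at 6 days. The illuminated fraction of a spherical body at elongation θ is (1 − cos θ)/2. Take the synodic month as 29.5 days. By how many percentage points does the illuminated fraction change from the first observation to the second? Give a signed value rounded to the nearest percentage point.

First observation: θ = 360°·20/29.5 = 244.1°, so f = 0.719.
Second observation: θ = 73.2°, f = 0.356.
Δf = 0.356 − 0.719 = -0.363, i.e. -36 pp.

-36 percentage points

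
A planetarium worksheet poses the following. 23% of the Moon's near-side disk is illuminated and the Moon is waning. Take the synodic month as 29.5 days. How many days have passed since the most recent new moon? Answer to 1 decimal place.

cos θ = 1 − 2f = 0.540, giving a principal value of 57.3°.
A waning Moon lies in 180°–360°, so θ = 360° − 57.3° = 302.7°.
That fraction of the synodic month is 302.7/360 × 29.5 d ≈ 24.80 d.

24.8 days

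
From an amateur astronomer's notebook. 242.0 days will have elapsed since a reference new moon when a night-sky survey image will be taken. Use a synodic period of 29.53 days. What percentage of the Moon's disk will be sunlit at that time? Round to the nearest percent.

Reduce mod P: 242.0 − 8×29.53 = 5.76 d into the current lunation.
Phase angle: θ = 360°·(5.76 d)/(29.53 d) = 70.2°.
Illuminated fraction = (1 − cos 70.2°)/2 = (1 − 0.338)/2 ≈ 0.331, so 33%.

33%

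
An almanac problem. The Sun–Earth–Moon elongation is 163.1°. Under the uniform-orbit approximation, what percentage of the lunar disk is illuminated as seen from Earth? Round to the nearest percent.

cos 163.1° = (-0.957), so f = (1 − (-0.957))/2 = 0.978, i.e. 98%.

98%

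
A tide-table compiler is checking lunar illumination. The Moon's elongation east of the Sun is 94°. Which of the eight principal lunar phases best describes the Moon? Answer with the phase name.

first quarter

The first quarter sector spans roughly 68°–112°; 94° falls inside it.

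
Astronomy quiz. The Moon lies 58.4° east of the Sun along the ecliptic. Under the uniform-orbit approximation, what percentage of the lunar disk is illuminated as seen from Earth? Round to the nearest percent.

Half-versine of 58.4°: (1 − 0.524)/2 = 0.238, i.e. 24%.

24%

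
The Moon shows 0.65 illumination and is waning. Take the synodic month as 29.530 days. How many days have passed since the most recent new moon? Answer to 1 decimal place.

cos θ = 1 − 2f = -0.300, giving a principal value of 107.5°.
Since the Moon is past full (waning), take the reflex angle: θ = 360° − 107.5° = 252.5°.
At 360°/29.530 d per day, 252.5° corresponds to 20.72 days.

20.7 days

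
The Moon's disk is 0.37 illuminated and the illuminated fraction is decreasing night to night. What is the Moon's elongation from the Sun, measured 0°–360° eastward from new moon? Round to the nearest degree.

285°

cos θ = 1 − 2f = 0.260, giving a principal value of 74.9°.
A waning Moon lies in 180°–360°, so θ = 360° − 74.9° = 285.1°.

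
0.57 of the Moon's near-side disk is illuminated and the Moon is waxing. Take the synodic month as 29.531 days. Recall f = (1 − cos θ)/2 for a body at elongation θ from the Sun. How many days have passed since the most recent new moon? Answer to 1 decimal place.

cos θ = 1 − 2f = -0.140, giving a principal value of 98.0°.
Waxing ⇒ before full, so θ = 98.0°.
That fraction of the synodic month is 98.0/360 × 29.531 d ≈ 8.04 d.

8.0 days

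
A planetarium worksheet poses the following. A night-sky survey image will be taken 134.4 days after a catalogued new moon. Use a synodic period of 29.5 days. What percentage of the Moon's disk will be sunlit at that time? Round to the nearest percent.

97%

Reduce mod P: 134.4 − 4×29.5 = 16.40 d into the current lunation.
Elongation θ = 360° × 16.40/29.5 ≈ 200.1°.
With cos θ = (-0.939), the lit fraction is (1 − (-0.939))/2 ≈ 0.969, so 97%.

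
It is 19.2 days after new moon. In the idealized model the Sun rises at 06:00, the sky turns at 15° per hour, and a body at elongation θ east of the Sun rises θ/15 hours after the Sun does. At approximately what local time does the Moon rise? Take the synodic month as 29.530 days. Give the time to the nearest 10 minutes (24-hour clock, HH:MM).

21:40

Phase angle: θ = 360°·(19.2 d)/(29.530 d) = 234.1°.
At 15° of sky rotation per hour, 234.1° corresponds to a 15.60 h lag.
06:00 + 15.604 h ≈ 21:36 → 21:40 to the nearest ten minutes.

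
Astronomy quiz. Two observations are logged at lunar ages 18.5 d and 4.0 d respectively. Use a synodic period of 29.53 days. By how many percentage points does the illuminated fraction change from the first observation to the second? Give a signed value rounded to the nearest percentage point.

-68 percentage points

First observation: θ = 360°·18.5/29.53 = 225.5°, so f = 0.850.
Second observation: θ = 48.8°, f = 0.170.
Δf = 0.170 − 0.850 = -0.680, i.e. -68 pp.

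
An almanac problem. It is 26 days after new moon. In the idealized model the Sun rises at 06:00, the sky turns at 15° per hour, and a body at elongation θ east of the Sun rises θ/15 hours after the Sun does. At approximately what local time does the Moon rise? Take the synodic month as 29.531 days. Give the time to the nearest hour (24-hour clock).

The Moon has covered 26/29.531 of its cycle, so θ ≈ 360° × 26/29.531 = 317.0°.
Delay after the Sun = 317.0° / (15°/h) ≈ 21.13 h.
06:00 + 21.13 h ≈ 03:08 → 03:00 to the nearest hour.

03:00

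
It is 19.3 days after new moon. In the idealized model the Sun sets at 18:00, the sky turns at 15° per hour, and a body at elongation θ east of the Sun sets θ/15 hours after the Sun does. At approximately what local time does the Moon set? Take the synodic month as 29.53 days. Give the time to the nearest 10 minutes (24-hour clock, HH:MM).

The Moon has covered 19.3/29.53 of its cycle, so θ ≈ 360° × 19.3/29.53 = 235.3°.
At 15° of sky rotation per hour, 235.3° corresponds to a 15.69 h lag.
18:00 + 15.686 h ≈ 09:41 → 09:40 to the nearest ten minutes.

09:40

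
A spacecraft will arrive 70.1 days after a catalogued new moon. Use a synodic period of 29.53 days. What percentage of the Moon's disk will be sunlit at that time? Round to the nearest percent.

Reduce mod P: 70.1 − 2×29.53 = 11.04 d into the current lunation.
Elongation θ = 360° × 11.04/29.53 ≈ 134.6°.
cos 134.6° = (-0.702), so f = (1 − (-0.702))/2 = 0.851, so 85%.

85%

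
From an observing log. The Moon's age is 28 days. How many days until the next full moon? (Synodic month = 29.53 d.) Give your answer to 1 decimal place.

16.3 days

Full moon occurs at elongation 180°, i.e. at age 29.53 × 180/360 = 14.765 d.
This lunation's full moon (14.765 d) has passed, so add one period: 44.295 − 28 = 16.295 days.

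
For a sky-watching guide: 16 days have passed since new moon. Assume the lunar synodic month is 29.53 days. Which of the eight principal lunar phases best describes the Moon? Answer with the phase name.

full moon

θ ≈ 360° × 16/29.53 = 195°, which falls in the full moon sector.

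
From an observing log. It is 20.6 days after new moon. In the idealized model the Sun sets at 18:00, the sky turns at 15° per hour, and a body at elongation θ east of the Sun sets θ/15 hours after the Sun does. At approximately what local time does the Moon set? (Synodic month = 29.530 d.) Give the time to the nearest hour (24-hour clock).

11:00

Phase angle: θ = 360°·(20.6 d)/(29.530 d) = 251.1°.
At 15° of sky rotation per hour, 251.1° corresponds to a 16.74 h lag.
18:00 + 16.74 h ≈ 10:45 → 11:00 to the nearest hour.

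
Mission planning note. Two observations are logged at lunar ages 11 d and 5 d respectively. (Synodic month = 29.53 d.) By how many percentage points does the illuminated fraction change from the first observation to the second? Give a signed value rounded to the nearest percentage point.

θ₁ = 360° × 11/29.53 = 134.1°, f₁ = (1 − cos θ₁)/2 = 0.848.
θ₂ = 360° × 5/29.53 = 61.0°, f₂ = (1 − cos θ₂)/2 = 0.257.
Change = f₂ − f₁ = -0.591 → -59 percentage points.

-59 percentage points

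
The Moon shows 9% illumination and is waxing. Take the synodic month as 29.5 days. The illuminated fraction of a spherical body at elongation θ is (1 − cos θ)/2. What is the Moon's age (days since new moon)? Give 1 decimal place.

Invert f = (1 − cos θ)/2 to get cos θ = 1 − 2(0.09) = 0.820, hence θ₀ = arccos 0.820 = 34.9°.
The Moon is waxing (0°–180°), so θ = 34.9° directly.
Age = 29.5 × 34.9°/360° ≈ 2.86 days.

2.9 days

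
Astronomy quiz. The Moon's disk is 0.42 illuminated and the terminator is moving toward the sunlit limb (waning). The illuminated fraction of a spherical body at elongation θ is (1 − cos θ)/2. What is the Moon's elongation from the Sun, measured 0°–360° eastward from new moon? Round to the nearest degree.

279°

cos θ = 1 − 2f = 0.160, giving a principal value of 80.8°.
Since the Moon is past full (waning), take the reflex angle: θ = 360° − 80.8° = 279.2°.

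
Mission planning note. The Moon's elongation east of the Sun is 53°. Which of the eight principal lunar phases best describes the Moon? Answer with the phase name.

waxing crescent

53° lies in the waxing crescent sector of the 8-phase cycle.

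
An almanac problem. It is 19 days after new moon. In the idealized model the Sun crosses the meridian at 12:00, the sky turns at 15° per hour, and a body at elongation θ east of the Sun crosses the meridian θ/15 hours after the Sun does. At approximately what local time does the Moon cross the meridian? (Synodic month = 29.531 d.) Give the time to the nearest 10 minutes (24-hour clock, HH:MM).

The Moon has covered 19/29.531 of its cycle, so θ ≈ 360° × 19/29.531 = 231.6°.
The Moon trails the Sun by θ/15 = 231.6/15 ≈ 15.44 hours.
12:00 + 15.441 h ≈ 03:26 → 03:30 to the nearest ten minutes.

03:30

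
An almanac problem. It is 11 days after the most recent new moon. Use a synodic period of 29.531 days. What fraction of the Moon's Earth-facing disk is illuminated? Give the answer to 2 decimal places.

Elongation θ = 360° × 11/29.531 ≈ 134.1°.
With cos θ = (-0.696), the lit fraction is (1 − (-0.696))/2 ≈ 0.848.

0.85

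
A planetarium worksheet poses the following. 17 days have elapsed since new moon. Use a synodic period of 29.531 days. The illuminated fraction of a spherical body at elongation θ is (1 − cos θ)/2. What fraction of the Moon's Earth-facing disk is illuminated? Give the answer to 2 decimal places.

0.94

The Moon has covered 17/29.531 of its cycle, so θ ≈ 360° × 17/29.531 = 207.2°.
Illuminated fraction = (1 − cos 207.2°)/2 = (1 − (-0.889))/2 ≈ 0.945.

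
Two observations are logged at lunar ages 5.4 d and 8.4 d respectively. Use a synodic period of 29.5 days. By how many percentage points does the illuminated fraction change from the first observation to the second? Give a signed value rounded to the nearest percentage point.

+31 percentage points

θ₁ = 360° × 5.4/29.5 = 65.9°, f₁ = (1 − cos θ₁)/2 = 0.296.
θ₂ = 360° × 8.4/29.5 = 102.5°, f₂ = (1 − cos θ₂)/2 = 0.608.
Change = f₂ − f₁ = +0.312 → +31 percentage points.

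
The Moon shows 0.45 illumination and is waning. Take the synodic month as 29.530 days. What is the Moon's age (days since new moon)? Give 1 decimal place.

22.6 days

From f = (1 − cos θ)/2: cos θ = 1 − 2×0.45 = 0.100; arccos → 84.3°.
Waning ⇒ past full, so θ = 360° − 84.3° = 275.7°.
That fraction of the synodic month is 275.7/360 × 29.530 d ≈ 22.62 d.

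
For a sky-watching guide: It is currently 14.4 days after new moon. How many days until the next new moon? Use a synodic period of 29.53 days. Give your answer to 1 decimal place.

The next new moon completes the synodic month: 29.53 − 14.4 = 15.130 days.

15.1 days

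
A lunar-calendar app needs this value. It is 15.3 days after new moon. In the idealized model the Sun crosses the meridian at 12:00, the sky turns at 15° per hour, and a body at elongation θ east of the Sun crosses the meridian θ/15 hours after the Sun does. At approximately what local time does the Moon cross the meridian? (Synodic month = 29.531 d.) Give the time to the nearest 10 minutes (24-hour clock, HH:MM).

00:30

Elongation θ = 360° × 15.3/29.531 ≈ 186.5°.
The Moon trails the Sun by θ/15 = 186.5/15 ≈ 12.43 hours.
12:00 + 12.434 h ≈ 00:26 → 00:30 to the nearest ten minutes.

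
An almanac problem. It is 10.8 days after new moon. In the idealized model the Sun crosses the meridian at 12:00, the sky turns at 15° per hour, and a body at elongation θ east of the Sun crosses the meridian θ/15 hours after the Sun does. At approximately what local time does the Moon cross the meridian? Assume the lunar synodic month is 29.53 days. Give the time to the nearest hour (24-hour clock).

21:00

The Moon has covered 10.8/29.53 of its cycle, so θ ≈ 360° × 10.8/29.53 = 131.7°.
Delay after the Sun = 131.7° / (15°/h) ≈ 8.78 h.
12:00 + 8.78 h ≈ 20:47 → 21:00 to the nearest hour.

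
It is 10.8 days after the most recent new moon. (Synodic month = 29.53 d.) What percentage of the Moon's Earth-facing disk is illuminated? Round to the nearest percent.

The Moon has covered 10.8/29.53 of its cycle, so θ ≈ 360° × 10.8/29.53 = 131.7°.
Illuminated fraction = (1 − cos 131.7°)/2 = (1 − (-0.665))/2 ≈ 0.832, so 83%.

83%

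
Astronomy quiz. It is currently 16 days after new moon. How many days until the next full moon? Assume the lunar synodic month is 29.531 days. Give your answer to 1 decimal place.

Full moon is 0.5 of the way through the cycle: age 0.5 × 29.531 = 14.765 d.
Already past this cycle's full moon; the next is at 14.765 + 29.531 = 44.296 d, so 44.296 − 16 = 28.296 days.

28.3 days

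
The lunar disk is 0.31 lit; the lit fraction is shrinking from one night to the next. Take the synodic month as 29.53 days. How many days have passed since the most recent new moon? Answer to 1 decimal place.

cos θ = 1 − 2f = 0.380, giving a principal value of 67.7°.
Waning ⇒ past full, so θ = 360° − 67.7° = 292.3°.
Age = 29.53 × 292.3°/360° ≈ 23.98 days.

24.0 days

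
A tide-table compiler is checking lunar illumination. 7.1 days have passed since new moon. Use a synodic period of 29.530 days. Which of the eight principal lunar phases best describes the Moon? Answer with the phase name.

first quarter

θ ≈ 360° × 7.1/29.530 = 87°, which falls in the first quarter sector.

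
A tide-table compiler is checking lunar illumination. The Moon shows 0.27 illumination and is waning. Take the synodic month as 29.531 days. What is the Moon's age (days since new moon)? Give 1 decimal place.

From f = (1 − cos θ)/2: cos θ = 1 − 2×0.27 = 0.460; arccos → 62.6°.
Waning ⇒ past full, so θ = 360° − 62.6° = 297.4°.
At 360°/29.531 d per day, 297.4° corresponds to 24.39 days.

24.4 days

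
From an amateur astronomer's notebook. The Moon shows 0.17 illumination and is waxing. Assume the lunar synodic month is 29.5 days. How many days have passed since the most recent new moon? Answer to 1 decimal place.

cos θ = 1 − 2f = 0.660, giving a principal value of 48.7°.
Before full moon the principal value applies: θ = 48.7°.
That fraction of the synodic month is 48.7/360 × 29.5 d ≈ 3.99 d.

4.0 days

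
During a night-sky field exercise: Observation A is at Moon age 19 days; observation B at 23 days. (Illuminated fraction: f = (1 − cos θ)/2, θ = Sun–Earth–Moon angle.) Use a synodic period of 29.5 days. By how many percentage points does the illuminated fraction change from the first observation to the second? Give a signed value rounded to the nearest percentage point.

First observation: θ = 360°·19/29.5 = 231.9°, so f = 0.809.
Second observation: θ = 280.7°, f = 0.407.
Δf = 0.407 − 0.809 = -0.401, i.e. -40 pp.

-40 pp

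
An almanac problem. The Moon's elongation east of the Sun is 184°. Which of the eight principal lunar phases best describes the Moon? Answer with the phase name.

The full moon sector spans roughly 158°–202°; 184° falls inside it.

full moon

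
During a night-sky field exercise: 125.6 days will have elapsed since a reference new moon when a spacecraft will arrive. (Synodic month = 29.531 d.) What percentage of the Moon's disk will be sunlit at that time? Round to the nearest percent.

51%

125.6 d spans 4 complete synodic months (4 × 29.531 = 118.12 d) plus 7.48 d.
The Moon has covered 7.48/29.531 of its cycle, so θ ≈ 360° × 7.48/29.531 = 91.1°.
Illuminated fraction = (1 − cos 91.1°)/2 = (1 − (-0.020))/2 ≈ 0.510, so 51%.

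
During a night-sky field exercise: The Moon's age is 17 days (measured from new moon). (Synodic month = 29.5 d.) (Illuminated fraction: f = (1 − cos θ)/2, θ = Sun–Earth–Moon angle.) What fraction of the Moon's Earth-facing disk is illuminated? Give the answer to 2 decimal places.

The Moon has covered 17/29.5 of its cycle, so θ ≈ 360° × 17/29.5 = 207.5°.
cos 207.5° = (-0.887), so f = (1 − (-0.887))/2 = 0.944.

0.94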